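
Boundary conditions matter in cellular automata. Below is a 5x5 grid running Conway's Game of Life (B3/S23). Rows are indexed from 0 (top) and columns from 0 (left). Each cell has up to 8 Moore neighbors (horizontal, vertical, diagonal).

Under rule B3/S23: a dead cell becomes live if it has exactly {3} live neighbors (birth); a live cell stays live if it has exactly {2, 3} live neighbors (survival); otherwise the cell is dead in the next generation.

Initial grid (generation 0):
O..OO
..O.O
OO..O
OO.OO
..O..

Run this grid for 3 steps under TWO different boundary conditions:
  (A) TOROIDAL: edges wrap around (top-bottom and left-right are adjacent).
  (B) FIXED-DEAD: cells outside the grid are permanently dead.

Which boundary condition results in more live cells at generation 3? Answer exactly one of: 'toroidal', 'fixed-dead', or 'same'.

Under TOROIDAL boundary, generation 3:
O.O..
..OOO
.....
.....
O..OO
Population = 8

Under FIXED-DEAD boundary, generation 3:
...OO
....O
OO.OO
O.O.O
.OOOO
Population = 14

Comparison: toroidal=8, fixed-dead=14 -> fixed-dead

Answer: fixed-dead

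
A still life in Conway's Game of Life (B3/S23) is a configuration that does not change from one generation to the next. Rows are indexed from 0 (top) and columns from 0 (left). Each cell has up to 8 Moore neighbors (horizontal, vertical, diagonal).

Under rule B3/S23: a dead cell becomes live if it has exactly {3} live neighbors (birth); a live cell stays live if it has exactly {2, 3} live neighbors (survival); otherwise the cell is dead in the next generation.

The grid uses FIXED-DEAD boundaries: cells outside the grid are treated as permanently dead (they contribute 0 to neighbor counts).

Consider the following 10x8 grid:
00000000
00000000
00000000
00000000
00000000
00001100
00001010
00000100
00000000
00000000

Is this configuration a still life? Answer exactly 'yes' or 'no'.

Compute generation 1 and compare to generation 0 (given above):
Generation 1:
00000000
00000000
00000000
00000000
00000000
00001100
00001010
00000100
00000000
00000000
The grids are IDENTICAL -> still life.

Answer: yes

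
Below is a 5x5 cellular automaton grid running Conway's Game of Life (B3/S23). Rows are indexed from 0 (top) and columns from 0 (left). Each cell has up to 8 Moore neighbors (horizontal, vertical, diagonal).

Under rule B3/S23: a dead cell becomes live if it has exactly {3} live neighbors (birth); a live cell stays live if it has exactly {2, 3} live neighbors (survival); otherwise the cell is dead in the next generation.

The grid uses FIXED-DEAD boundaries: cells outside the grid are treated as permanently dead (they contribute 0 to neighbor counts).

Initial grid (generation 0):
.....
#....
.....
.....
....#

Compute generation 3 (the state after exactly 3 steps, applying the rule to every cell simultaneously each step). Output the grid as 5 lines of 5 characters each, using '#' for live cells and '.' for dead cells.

Answer: .....
.....
.....
.....
.....

Derivation:
Simulating step by step:
Generation 0 (given above): 2 live cells
Generation 1: 0 live cells
.....
.....
.....
.....
.....
Generation 2: 0 live cells
.....
.....
.....
.....
.....
Generation 3: 0 live cells
(generation 3 grid is the final answer)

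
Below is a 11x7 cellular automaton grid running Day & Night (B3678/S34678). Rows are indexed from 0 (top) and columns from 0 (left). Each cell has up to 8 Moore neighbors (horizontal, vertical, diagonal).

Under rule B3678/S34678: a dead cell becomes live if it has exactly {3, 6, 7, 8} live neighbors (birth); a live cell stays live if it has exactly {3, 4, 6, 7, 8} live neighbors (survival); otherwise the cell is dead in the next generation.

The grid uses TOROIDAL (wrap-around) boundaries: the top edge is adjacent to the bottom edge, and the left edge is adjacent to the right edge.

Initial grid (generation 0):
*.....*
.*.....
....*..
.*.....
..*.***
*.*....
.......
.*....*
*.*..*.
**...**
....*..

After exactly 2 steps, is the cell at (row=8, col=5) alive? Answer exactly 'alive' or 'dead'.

Answer: alive

Derivation:
Simulating step by step:
Generation 0 (given above): 21 live cells
Generation 1: 20 live cells
.......
*......
.......
...**..
*..*...
.*.*.**
**.....
*......
.....**
**..***
.*.....
Generation 2: 19 live cells
.......
.......
.......
.......
...*.**
.*..*.*
***....
**.....
.*..**.
*....**
.....**

Cell (8,5) at generation 2: 1 -> alive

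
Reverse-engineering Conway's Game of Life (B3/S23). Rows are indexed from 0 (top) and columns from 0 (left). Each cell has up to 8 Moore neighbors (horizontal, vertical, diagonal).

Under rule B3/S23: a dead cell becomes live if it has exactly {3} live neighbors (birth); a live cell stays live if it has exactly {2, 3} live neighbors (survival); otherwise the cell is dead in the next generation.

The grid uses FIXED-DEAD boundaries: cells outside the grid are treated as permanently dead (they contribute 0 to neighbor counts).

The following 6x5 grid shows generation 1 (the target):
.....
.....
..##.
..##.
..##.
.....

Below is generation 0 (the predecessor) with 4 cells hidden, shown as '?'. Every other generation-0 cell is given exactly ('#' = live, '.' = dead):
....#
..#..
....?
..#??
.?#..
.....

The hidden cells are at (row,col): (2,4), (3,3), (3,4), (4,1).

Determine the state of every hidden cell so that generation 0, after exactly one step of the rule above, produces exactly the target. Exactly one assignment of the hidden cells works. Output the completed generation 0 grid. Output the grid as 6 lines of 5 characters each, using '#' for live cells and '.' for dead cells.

Answer: ....#
..#..
.....
..##.
..#..
.....

Derivation:
Hidden generation-0 cells (in order): (2,4), (3,3), (3,4), (4,1).
A hidden cell only influences target cells in its own 3x3 neighborhood. Try each of the 2^4 = 16 assignments, step the completed generation 0 forward once under B3/S23, and compare with the target:
  (2,4)=. (3,3)=. (3,4)=. (4,1)=. -> step gives (2,2)='.' but target has '#' -> reject
  (2,4)=. (3,3)=. (3,4)=. (4,1)=# -> step gives (2,2)='.' but target has '#' -> reject
  (2,4)=. (3,3)=. (3,4)=# (4,1)=. -> step gives (2,2)='.' but target has '#' -> reject
  (2,4)=. (3,3)=. (3,4)=# (4,1)=# -> step gives (2,2)='.' but target has '#' -> reject
  (2,4)=. (3,3)=# (3,4)=. (4,1)=. -> step reproduces the target at every cell -> ACCEPT
  (2,4)=. (3,3)=# (3,4)=. (4,1)=# -> step gives (3,1)='#' but target has '.' -> reject
  (2,4)=. (3,3)=# (3,4)=# (4,1)=. -> step gives (2,3)='.' but target has '#' -> reject
  (2,4)=. (3,3)=# (3,4)=# (4,1)=# -> step gives (2,3)='.' but target has '#' -> reject
  (2,4)=# (3,3)=. (3,4)=. (4,1)=. -> step gives (1,3)='#' but target has '.' -> reject
  (2,4)=# (3,3)=. (3,4)=. (4,1)=# -> step gives (1,3)='#' but target has '.' -> reject
  (2,4)=# (3,3)=. (3,4)=# (4,1)=. -> step gives (1,3)='#' but target has '.' -> reject
  (2,4)=# (3,3)=. (3,4)=# (4,1)=# -> step gives (1,3)='#' but target has '.' -> reject
  (2,4)=# (3,3)=# (3,4)=. (4,1)=. -> step gives (1,3)='#' but target has '.' -> reject
  (2,4)=# (3,3)=# (3,4)=. (4,1)=# -> step gives (1,3)='#' but target has '.' -> reject
  (2,4)=# (3,3)=# (3,4)=# (4,1)=. -> step gives (1,3)='#' but target has '.' -> reject
  (2,4)=# (3,3)=# (3,4)=# (4,1)=# -> step gives (1,3)='#' but target has '.' -> reject
Unique solution: (2,4)=dead, (3,3)=live, (3,4)=dead, (4,1)=dead.
Check: live-neighbor counts of every cell in the completed generation 0:
01120
01021
02331
02221
02231
01110
Applying B3/S23 to generation 0 with these counts gives:
.....
.....
..##.
..##.
..##.
.....
which matches the target exactly.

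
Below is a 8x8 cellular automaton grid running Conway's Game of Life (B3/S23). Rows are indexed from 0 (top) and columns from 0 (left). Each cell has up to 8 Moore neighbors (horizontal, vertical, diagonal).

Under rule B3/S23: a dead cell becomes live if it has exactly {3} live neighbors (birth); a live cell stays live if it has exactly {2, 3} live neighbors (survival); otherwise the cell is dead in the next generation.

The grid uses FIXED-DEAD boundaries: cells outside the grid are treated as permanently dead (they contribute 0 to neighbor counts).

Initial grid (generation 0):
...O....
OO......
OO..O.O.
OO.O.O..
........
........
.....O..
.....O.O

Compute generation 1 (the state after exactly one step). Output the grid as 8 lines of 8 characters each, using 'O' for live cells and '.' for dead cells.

Answer: ........
OOO.....
....OO..
OOO.OO..
........
........
......O.
......O.

Derivation:
Simulating step by step:
Generation 0 (given above): 14 live cells
Generation 1: 12 live cells
(generation 1 grid is the final answer)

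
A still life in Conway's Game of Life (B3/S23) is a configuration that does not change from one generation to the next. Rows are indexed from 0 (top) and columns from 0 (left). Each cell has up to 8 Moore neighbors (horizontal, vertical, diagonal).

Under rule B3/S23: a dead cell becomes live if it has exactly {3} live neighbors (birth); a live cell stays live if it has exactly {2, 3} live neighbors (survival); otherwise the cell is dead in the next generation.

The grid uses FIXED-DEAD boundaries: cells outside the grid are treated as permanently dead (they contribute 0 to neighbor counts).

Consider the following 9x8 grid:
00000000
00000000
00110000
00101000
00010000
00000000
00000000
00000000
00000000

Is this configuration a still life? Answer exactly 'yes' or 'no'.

Compute generation 1 and compare to generation 0 (given above):
Generation 1:
00000000
00000000
00110000
00101000
00010000
00000000
00000000
00000000
00000000
The grids are IDENTICAL -> still life.

Answer: yes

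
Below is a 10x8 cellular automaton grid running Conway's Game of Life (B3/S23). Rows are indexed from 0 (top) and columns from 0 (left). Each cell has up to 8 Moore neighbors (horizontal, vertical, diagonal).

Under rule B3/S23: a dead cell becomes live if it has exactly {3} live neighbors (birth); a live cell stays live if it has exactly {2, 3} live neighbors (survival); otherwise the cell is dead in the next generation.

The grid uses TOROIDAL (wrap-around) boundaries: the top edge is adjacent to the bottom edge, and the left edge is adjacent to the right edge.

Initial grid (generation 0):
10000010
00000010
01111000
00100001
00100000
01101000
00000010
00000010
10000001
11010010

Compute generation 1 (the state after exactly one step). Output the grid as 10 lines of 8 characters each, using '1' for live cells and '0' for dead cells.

Answer: 11000110
01110101
01110000
00000000
00100000
01110000
00000100
00000010
11000010
01000010

Derivation:
Simulating step by step:
Generation 0 (given above): 21 live cells
Generation 1: 23 live cells
(generation 1 grid is the final answer)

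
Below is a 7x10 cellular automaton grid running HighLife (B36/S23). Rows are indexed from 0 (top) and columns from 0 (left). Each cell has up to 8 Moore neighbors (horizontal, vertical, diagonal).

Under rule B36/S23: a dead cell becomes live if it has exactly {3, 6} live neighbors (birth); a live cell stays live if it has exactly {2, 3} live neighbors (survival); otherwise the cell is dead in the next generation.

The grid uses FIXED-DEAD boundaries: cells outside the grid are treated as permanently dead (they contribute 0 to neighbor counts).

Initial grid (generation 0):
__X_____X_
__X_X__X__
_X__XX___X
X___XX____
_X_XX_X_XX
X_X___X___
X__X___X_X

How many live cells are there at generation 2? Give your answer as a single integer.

Simulating step by step:
Generation 0 (given above): 25 live cells
Generation 1: 28 live cells
___X______
_XX_XX__X_
_X____X___
XXX___X_XX
XXXXX_XX__
X_X_XXX__X
_X________
Generation 2: 24 live cells
__XXX_____
_XXXXX____
___X__X_XX
______X_X_
____XX___X
XX__X_XX__
_X___X____
Population at generation 2: 24

Answer: 24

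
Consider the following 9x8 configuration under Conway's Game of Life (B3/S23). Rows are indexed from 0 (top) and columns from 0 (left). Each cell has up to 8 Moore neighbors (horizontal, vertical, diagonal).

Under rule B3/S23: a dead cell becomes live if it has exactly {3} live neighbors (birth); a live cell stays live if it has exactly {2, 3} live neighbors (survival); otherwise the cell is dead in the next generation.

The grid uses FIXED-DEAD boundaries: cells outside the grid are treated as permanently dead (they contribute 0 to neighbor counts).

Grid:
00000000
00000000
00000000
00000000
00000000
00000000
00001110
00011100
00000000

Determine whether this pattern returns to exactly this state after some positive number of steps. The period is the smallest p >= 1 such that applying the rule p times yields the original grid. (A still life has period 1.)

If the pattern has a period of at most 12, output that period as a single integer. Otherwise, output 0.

Answer: 2

Derivation:
Simulating and comparing each generation to the original:
Gen 0 (original, given above): 6 live cells
Gen 1: 6 live cells, differs from original
Gen 2: 6 live cells, MATCHES original -> period = 2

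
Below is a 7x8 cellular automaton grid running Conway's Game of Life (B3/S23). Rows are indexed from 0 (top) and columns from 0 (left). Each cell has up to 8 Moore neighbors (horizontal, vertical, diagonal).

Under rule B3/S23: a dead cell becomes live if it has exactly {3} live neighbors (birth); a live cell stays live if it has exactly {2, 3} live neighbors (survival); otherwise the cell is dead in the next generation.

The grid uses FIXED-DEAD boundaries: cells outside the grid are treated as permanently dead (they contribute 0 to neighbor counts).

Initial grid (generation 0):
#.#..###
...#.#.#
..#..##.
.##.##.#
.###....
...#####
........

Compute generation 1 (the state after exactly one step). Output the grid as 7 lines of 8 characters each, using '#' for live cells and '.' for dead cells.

Simulating step by step:
Generation 0 (given above): 24 live cells
Generation 1: 21 live cells
(generation 1 grid is the final answer)

Answer: ....##.#
.###...#
.##....#
....##..
.#.....#
...####.
....###.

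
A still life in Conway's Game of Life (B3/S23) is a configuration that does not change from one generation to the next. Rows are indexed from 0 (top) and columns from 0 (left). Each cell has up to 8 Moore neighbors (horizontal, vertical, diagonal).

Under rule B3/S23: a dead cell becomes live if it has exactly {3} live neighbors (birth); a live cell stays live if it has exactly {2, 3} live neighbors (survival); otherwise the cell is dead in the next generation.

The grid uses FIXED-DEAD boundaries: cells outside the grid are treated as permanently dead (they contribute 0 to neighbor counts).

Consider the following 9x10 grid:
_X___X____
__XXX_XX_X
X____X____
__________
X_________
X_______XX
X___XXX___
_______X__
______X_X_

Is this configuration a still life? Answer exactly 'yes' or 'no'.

Compute generation 1 and compare to generation 0 (given above):
Generation 1:
__XXXXX___
_XXXX_X___
___XXXX___
__________
__________
XX___X____
_____XXXX_
_______X__
_______X__
Cell (0,1) differs: gen0=1 vs gen1=0 -> NOT a still life.

Answer: no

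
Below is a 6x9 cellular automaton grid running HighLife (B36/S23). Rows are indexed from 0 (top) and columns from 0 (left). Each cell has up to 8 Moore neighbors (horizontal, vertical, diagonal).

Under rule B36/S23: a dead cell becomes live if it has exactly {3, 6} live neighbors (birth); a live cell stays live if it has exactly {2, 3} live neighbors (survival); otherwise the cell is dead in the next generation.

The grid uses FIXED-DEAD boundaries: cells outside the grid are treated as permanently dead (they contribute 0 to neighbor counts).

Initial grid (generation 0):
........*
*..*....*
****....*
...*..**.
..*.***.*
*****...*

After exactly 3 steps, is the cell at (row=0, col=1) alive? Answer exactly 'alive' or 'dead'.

Answer: alive

Derivation:
Simulating step by step:
Generation 0 (given above): 23 live cells
Generation 1: 18 live cells
.........
*..*...**
**.**...*
......*.*
...*..*.*
.**.*..*.
Generation 2: 26 live cells
.........
*****..**
*****...*
..****..*
..**.**.*
..**...*.
Generation 3: 21 live cells
.***.....
*...*..**
*.......*
......*.*
.*..***.*
..***.**.

Cell (0,1) at generation 3: 1 -> alive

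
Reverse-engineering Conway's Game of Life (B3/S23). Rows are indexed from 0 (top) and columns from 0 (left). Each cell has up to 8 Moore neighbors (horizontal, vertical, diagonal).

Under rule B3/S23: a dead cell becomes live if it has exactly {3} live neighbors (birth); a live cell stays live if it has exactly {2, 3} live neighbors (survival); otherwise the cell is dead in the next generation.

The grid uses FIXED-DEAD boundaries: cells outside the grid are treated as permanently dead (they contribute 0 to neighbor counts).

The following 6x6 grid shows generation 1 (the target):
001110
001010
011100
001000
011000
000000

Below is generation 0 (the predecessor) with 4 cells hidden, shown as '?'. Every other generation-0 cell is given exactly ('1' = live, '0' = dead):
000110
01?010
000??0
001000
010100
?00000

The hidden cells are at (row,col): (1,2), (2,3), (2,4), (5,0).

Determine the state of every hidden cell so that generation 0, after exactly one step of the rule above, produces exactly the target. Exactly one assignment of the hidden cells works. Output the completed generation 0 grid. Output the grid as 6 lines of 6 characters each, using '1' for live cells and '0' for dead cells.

Hidden generation-0 cells (in order): (1,2), (2,3), (2,4), (5,0).
A hidden cell only influences target cells in its own 3x3 neighborhood. Try each of the 2^4 = 16 assignments, step the completed generation 0 forward once under B3/S23, and compare with the target:
  (1,2)=0 (2,3)=0 (2,4)=0 (5,0)=0 -> step gives (0,2)='0' but target has '1' -> reject
  (1,2)=0 (2,3)=0 (2,4)=0 (5,0)=1 -> step gives (0,2)='0' but target has '1' -> reject
  (1,2)=0 (2,3)=0 (2,4)=1 (5,0)=0 -> step gives (0,2)='0' but target has '1' -> reject
  (1,2)=0 (2,3)=0 (2,4)=1 (5,0)=1 -> step gives (0,2)='0' but target has '1' -> reject
  (1,2)=0 (2,3)=1 (2,4)=0 (5,0)=0 -> step gives (0,2)='0' but target has '1' -> reject
  (1,2)=0 (2,3)=1 (2,4)=0 (5,0)=1 -> step gives (0,2)='0' but target has '1' -> reject
  (1,2)=0 (2,3)=1 (2,4)=1 (5,0)=0 -> step gives (0,2)='0' but target has '1' -> reject
  (1,2)=0 (2,3)=1 (2,4)=1 (5,0)=1 -> step gives (0,2)='0' but target has '1' -> reject
  (1,2)=1 (2,3)=0 (2,4)=0 (5,0)=0 -> step gives (4,1)='0' but target has '1' -> reject
  (1,2)=1 (2,3)=0 (2,4)=0 (5,0)=1 -> step reproduces the target at every cell -> ACCEPT
  (1,2)=1 (2,3)=0 (2,4)=1 (5,0)=0 -> step gives (1,5)='1' but target has '0' -> reject
  (1,2)=1 (2,3)=0 (2,4)=1 (5,0)=1 -> step gives (1,5)='1' but target has '0' -> reject
  (1,2)=1 (2,3)=1 (2,4)=0 (5,0)=0 -> step gives (2,2)='0' but target has '1' -> reject
  (1,2)=1 (2,3)=1 (2,4)=0 (5,0)=1 -> step gives (2,2)='0' but target has '1' -> reject
  (1,2)=1 (2,3)=1 (2,4)=1 (5,0)=0 -> step gives (1,4)='0' but target has '1' -> reject
  (1,2)=1 (2,3)=1 (2,4)=1 (5,0)=1 -> step gives (1,4)='0' but target has '1' -> reject
Unique solution: (1,2)=live, (2,3)=dead, (2,4)=dead, (5,0)=live.
Check: live-neighbor counts of every cell in the completed generation 0:
123322
112422
133311
122210
223110
122110
Applying B3/S23 to generation 0 with these counts gives:
001110
001010
011100
001000
011000
000000
which matches the target exactly.

Answer: 000110
011010
000000
001000
010100
100000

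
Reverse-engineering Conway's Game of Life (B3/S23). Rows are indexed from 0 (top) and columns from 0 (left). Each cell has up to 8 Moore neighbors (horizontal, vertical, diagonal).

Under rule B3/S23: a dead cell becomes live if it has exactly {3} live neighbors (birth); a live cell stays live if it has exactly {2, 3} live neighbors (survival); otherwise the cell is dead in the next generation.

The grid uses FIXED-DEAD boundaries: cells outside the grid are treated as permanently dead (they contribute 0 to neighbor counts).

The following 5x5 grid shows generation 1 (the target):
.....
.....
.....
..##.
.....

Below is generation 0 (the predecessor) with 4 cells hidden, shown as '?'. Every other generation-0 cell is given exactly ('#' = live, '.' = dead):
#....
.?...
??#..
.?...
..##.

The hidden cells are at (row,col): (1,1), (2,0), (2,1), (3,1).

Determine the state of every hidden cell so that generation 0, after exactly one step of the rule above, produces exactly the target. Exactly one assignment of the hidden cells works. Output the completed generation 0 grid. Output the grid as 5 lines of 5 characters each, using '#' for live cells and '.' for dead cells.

Hidden generation-0 cells (in order): (1,1), (2,0), (2,1), (3,1).
A hidden cell only influences target cells in its own 3x3 neighborhood. Try each of the 2^4 = 16 assignments, step the completed generation 0 forward once under B3/S23, and compare with the target:
  (1,1)=. (2,0)=. (2,1)=. (3,1)=. -> step reproduces the target at every cell -> ACCEPT
  (1,1)=. (2,0)=. (2,1)=. (3,1)=# -> step gives (3,1)='#' but target has '.' -> reject
  (1,1)=. (2,0)=. (2,1)=# (3,1)=. -> step gives (1,1)='#' but target has '.' -> reject
  (1,1)=. (2,0)=. (2,1)=# (3,1)=# -> step gives (1,1)='#' but target has '.' -> reject
  (1,1)=. (2,0)=# (2,1)=. (3,1)=. -> step gives (1,1)='#' but target has '.' -> reject
  (1,1)=. (2,0)=# (2,1)=. (3,1)=# -> step gives (1,1)='#' but target has '.' -> reject
  (1,1)=. (2,0)=# (2,1)=# (3,1)=. -> step gives (1,0)='#' but target has '.' -> reject
  (1,1)=. (2,0)=# (2,1)=# (3,1)=# -> step gives (1,0)='#' but target has '.' -> reject
  (1,1)=# (2,0)=. (2,1)=. (3,1)=. -> step gives (1,1)='#' but target has '.' -> reject
  (1,1)=# (2,0)=. (2,1)=. (3,1)=# -> step gives (1,1)='#' but target has '.' -> reject
  (1,1)=# (2,0)=. (2,1)=# (3,1)=. -> step gives (1,0)='#' but target has '.' -> reject
  (1,1)=# (2,0)=. (2,1)=# (3,1)=# -> step gives (1,0)='#' but target has '.' -> reject
  (1,1)=# (2,0)=# (2,1)=. (3,1)=. -> step gives (1,0)='#' but target has '.' -> reject
  (1,1)=# (2,0)=# (2,1)=. (3,1)=# -> step gives (1,0)='#' but target has '.' -> reject
  (1,1)=# (2,0)=# (2,1)=# (3,1)=. -> step gives (1,2)='#' but target has '.' -> reject
  (1,1)=# (2,0)=# (2,1)=# (3,1)=# -> step gives (1,2)='#' but target has '.' -> reject
Unique solution: (1,1)=dead, (2,0)=dead, (2,1)=dead, (3,1)=dead.
Check: live-neighbor counts of every cell in the completed generation 0:
01000
12110
01010
02331
01111
Applying B3/S23 to generation 0 with these counts gives:
.....
.....
.....
..##.
.....
which matches the target exactly.

Answer: #....
.....
..#..
.....
..##.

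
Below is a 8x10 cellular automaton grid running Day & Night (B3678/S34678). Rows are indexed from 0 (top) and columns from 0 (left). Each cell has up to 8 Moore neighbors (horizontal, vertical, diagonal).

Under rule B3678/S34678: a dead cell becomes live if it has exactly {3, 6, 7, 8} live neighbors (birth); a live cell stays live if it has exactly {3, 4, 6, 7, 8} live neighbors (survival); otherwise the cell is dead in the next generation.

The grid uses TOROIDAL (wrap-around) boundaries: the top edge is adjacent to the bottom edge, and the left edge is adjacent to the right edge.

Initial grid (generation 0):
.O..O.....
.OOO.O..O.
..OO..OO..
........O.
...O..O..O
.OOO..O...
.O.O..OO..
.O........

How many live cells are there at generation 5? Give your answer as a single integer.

Answer: 30

Derivation:
Simulating step by step:
Generation 0 (given above): 24 live cells
Generation 1: 26 live cells
OO.O......
.O.O..OO..
.OOOO..OO.
..OO..O...
.......O..
O..OOOO...
OOO.......
O.........
Generation 2: 28 live cells
OO........
.OOO...OO.
.OO.OO.O..
.OOOO...O.
..O.......
..O.......
OO.OOO...O
OO.......O
Generation 3: 22 live cells
........O.
...OO.O...
O.OOO.OO..
.O..OO....
..O.......
O.O.O.....
.O.......O
O...O....O
Generation 4: 24 live cells
...OOO...O
..OOO.....
.OO..OO...
.O..OOO...
....OO....
...O......
.O.O.....O
O.......OO
Generation 5: 30 live cells
O.OOO...OO
.OO...O...
.OO...O...
..OOOOO...
...OOOO...
..O.......
..O.....OO
O.OO....OO
Population at generation 5: 30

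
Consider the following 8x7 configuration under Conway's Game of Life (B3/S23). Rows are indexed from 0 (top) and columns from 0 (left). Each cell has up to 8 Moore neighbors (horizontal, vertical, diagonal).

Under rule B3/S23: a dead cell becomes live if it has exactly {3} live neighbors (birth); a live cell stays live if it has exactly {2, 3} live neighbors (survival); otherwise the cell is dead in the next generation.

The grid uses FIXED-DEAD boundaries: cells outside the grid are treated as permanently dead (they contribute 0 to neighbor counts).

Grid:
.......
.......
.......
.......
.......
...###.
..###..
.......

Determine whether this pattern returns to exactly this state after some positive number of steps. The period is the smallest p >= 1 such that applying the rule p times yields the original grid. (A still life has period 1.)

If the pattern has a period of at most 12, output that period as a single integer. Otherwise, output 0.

Answer: 2

Derivation:
Simulating and comparing each generation to the original:
Gen 0 (original, given above): 6 live cells
Gen 1: 6 live cells, differs from original
Gen 2: 6 live cells, MATCHES original -> period = 2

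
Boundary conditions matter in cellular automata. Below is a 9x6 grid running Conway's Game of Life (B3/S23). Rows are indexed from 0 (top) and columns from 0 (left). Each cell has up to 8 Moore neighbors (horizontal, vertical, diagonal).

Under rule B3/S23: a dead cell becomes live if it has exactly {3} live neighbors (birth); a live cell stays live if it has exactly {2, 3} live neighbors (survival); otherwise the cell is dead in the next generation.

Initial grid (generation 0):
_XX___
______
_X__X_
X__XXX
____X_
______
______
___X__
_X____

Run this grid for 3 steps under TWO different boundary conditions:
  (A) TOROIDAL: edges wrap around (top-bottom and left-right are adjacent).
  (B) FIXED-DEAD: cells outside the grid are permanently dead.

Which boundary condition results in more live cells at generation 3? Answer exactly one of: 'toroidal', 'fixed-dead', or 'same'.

Under TOROIDAL boundary, generation 3:
X_____
XX__X_
XX_XXX
__X___
___X__
______
______
______
_X____
Population = 12

Under FIXED-DEAD boundary, generation 3:
___X__
__XXX_
______
__XX__
___XX_
____X_
______
______
______
Population = 9

Comparison: toroidal=12, fixed-dead=9 -> toroidal

Answer: toroidal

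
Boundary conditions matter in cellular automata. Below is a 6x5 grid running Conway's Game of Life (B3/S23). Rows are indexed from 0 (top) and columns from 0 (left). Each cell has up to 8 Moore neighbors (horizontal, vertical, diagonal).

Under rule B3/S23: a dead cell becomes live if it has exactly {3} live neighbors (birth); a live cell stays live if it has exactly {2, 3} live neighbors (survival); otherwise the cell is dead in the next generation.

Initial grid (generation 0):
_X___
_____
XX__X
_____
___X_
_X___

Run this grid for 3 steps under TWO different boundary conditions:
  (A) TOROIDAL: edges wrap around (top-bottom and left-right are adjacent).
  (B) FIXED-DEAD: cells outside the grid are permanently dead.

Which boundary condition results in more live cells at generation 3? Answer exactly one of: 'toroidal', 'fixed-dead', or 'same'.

Answer: toroidal

Derivation:
Under TOROIDAL boundary, generation 3:
_____
X____
_X__X
_X__X
_____
_____
Population = 5

Under FIXED-DEAD boundary, generation 3:
_____
_____
_____
_____
_____
_____
Population = 0

Comparison: toroidal=5, fixed-dead=0 -> toroidal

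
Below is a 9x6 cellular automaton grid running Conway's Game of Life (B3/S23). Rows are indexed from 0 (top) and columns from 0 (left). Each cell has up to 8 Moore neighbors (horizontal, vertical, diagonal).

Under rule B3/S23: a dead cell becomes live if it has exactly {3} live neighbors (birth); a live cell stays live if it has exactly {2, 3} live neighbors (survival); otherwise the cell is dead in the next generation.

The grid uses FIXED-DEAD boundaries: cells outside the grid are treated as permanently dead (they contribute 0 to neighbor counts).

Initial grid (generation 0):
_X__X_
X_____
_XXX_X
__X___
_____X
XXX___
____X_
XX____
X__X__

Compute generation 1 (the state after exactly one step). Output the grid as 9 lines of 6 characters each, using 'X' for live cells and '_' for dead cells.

Simulating step by step:
Generation 0 (given above): 17 live cells
Generation 1: 17 live cells
(generation 1 grid is the final answer)

Answer: ______
X__XX_
_XXX__
_XXXX_
__X___
_X____
__X___
XX____
XX____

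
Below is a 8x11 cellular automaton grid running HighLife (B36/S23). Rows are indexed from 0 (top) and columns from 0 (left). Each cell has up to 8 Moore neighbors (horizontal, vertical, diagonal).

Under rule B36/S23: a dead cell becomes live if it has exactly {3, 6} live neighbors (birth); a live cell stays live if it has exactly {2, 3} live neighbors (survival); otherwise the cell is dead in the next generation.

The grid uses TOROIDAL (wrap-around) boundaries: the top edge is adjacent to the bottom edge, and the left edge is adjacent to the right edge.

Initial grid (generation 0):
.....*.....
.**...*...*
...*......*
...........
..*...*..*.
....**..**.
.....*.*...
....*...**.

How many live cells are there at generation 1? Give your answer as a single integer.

Simulating step by step:
Generation 0 (given above): 19 live cells
Generation 1: 21 live cells
.....*...*.
*.*........
*.*........
...........
.....*..**.
....**.***.
.....***...
....***.*..
Population at generation 1: 21

Answer: 21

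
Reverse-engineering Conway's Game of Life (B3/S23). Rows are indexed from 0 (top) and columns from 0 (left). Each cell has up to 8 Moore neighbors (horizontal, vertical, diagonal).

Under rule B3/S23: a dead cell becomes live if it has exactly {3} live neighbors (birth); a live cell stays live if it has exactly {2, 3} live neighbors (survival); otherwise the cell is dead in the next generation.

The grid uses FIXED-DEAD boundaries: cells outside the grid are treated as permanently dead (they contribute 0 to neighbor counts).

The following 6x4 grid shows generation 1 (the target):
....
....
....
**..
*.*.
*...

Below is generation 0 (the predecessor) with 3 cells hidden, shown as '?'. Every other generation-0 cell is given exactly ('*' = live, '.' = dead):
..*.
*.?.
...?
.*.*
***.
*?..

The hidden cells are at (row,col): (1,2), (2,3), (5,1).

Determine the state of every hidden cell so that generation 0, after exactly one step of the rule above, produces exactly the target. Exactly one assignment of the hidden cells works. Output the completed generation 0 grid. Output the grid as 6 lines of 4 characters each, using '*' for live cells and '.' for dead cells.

Answer: ..*.
*...
....
.*.*
***.
*...

Derivation:
Hidden generation-0 cells (in order): (1,2), (2,3), (5,1).
A hidden cell only influences target cells in its own 3x3 neighborhood. Try each of the 2^3 = 8 assignments, step the completed generation 0 forward once under B3/S23, and compare with the target:
  (1,2)=. (2,3)=. (5,1)=. -> step reproduces the target at every cell -> ACCEPT
  (1,2)=. (2,3)=. (5,1)=* -> step gives (4,0)='.' but target has '*' -> reject
  (1,2)=. (2,3)=* (5,1)=. -> step gives (2,2)='*' but target has '.' -> reject
  (1,2)=. (2,3)=* (5,1)=* -> step gives (2,2)='*' but target has '.' -> reject
  (1,2)=* (2,3)=. (5,1)=. -> step gives (0,1)='*' but target has '.' -> reject
  (1,2)=* (2,3)=. (5,1)=* -> step gives (0,1)='*' but target has '.' -> reject
  (1,2)=* (2,3)=* (5,1)=. -> step gives (0,1)='*' but target has '.' -> reject
  (1,2)=* (2,3)=* (5,1)=* -> step gives (0,1)='*' but target has '.' -> reject
Unique solution: (1,2)=dead, (2,3)=dead, (5,1)=dead.
Check: live-neighbor counts of every cell in the completed generation 0:
1201
0211
2221
3341
3432
2421
Applying B3/S23 to generation 0 with these counts gives:
....
....
....
**..
*.*.
*...
which matches the target exactly.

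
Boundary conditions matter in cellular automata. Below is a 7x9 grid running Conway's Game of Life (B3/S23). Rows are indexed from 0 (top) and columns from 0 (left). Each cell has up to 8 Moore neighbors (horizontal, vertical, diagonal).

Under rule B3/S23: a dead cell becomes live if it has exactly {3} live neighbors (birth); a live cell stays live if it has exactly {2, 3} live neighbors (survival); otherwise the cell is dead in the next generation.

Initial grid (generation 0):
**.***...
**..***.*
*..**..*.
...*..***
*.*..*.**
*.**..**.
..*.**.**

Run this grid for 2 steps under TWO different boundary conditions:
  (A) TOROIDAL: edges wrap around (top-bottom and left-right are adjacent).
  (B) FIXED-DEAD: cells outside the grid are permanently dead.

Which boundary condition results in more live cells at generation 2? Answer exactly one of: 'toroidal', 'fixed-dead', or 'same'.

Answer: fixed-dead

Derivation:
Under TOROIDAL boundary, generation 2:
......**.
..*......
.*.**.*..
*....*...
*...**...
...*....*
.........
Population = 14

Under FIXED-DEAD boundary, generation 2:
.**...**.
......**.
*..**.*..
*....*...
....**...
..*...*..
.***.....
Population = 19

Comparison: toroidal=14, fixed-dead=19 -> fixed-dead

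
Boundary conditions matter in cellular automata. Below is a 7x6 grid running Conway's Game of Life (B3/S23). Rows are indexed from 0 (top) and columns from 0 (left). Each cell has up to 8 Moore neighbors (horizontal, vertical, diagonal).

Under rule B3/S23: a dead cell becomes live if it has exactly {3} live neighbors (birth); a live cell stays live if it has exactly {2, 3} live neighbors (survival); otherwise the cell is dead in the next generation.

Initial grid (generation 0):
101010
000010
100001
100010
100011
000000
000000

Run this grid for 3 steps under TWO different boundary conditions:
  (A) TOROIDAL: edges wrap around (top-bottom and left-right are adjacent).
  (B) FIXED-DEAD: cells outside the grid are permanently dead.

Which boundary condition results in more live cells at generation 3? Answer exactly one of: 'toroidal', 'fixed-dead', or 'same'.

Under TOROIDAL boundary, generation 3:
100001
000000
000010
101010
110110
000011
100110
Population = 15

Under FIXED-DEAD boundary, generation 3:
001110
000010
010010
011110
000010
000000
000000
Population = 11

Comparison: toroidal=15, fixed-dead=11 -> toroidal

Answer: toroidal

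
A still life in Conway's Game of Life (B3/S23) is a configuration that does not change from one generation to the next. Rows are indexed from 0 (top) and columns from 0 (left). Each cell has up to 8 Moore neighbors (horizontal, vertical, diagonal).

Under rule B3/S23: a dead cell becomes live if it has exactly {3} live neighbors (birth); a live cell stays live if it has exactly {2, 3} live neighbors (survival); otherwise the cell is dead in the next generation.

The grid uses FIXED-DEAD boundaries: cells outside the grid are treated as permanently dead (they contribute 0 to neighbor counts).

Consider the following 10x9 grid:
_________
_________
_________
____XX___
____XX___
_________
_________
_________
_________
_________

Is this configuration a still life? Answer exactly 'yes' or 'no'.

Compute generation 1 and compare to generation 0 (given above):
Generation 1:
_________
_________
_________
____XX___
____XX___
_________
_________
_________
_________
_________
The grids are IDENTICAL -> still life.

Answer: yes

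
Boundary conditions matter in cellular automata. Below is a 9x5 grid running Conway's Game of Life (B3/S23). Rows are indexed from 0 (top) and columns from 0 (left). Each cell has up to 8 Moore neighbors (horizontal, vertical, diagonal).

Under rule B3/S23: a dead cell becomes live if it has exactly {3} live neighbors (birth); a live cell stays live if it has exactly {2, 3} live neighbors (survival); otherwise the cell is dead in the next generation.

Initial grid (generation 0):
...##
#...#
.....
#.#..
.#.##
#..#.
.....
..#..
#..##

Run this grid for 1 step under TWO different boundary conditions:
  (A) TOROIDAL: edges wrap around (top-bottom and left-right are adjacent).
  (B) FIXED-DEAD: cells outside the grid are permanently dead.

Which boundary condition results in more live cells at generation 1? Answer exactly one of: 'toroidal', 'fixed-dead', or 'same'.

Answer: toroidal

Derivation:
Under TOROIDAL boundary, generation 1:
.....
#..##
##..#
#####
.#.#.
#.##.
.....
...##
#.#..
Population = 20

Under FIXED-DEAD boundary, generation 1:
...##
...##
.#...
.###.
##.##
..###
.....
...#.
...#.
Population = 17

Comparison: toroidal=20, fixed-dead=17 -> toroidal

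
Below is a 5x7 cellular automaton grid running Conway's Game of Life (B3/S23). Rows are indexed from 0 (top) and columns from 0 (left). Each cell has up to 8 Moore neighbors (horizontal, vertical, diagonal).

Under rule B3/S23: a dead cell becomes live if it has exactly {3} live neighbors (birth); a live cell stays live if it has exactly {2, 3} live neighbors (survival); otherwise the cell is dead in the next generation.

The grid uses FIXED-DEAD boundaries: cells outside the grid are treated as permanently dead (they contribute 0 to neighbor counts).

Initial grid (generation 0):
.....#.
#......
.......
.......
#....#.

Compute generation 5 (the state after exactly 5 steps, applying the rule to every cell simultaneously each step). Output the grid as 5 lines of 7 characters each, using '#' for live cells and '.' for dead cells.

Simulating step by step:
Generation 0 (given above): 4 live cells
Generation 1: 0 live cells
.......
.......
.......
.......
.......
Generation 2: 0 live cells
.......
.......
.......
.......
.......
Generation 3: 0 live cells
.......
.......
.......
.......
.......
Generation 4: 0 live cells
.......
.......
.......
.......
.......
Generation 5: 0 live cells
(generation 5 grid is the final answer)

Answer: .......
.......
.......
.......
.......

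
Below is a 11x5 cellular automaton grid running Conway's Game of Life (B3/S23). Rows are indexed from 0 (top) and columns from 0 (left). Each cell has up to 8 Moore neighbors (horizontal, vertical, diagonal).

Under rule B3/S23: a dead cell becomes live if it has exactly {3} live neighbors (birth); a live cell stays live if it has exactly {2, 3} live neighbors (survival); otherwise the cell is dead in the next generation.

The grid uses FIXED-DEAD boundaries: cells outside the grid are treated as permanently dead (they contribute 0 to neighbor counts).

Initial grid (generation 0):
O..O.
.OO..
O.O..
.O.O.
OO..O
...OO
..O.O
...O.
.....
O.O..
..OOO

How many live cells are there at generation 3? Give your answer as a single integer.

Answer: 17

Derivation:
Simulating step by step:
Generation 0 (given above): 21 live cells
Generation 1: 22 live cells
.OO..
O.OO.
O..O.
...O.
OO..O
.OO.O
..O.O
...O.
.....
.OO..
.OOO.
Generation 2: 28 live cells
.OOO.
O..O.
.O.OO
OOOOO
OO..O
O.O.O
.OO.O
...O.
..O..
.O.O.
.O.O.
Generation 3: 17 live cells
.OOO.
O....
.....
.....
....O
O.O.O
.OO.O
.O.O.
..OO.
.O.O.
.....
Population at generation 3: 17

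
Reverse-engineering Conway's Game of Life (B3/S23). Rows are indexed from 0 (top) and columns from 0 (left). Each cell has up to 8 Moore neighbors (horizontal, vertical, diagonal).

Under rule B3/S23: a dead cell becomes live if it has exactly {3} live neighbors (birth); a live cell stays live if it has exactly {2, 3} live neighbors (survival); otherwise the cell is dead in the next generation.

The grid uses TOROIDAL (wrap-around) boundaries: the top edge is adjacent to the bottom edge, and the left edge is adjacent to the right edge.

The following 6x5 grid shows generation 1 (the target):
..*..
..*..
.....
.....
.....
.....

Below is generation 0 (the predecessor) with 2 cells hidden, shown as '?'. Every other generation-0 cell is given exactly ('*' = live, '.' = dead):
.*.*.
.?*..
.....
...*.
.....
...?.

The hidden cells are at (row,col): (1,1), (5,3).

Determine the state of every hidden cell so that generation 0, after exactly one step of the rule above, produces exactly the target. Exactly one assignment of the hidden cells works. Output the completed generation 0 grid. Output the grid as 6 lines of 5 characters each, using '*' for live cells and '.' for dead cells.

Answer: .*.*.
..*..
.....
...*.
.....
.....

Derivation:
Hidden generation-0 cells (in order): (1,1), (5,3).
A hidden cell only influences target cells in its own 3x3 neighborhood. Try each of the 2^2 = 4 assignments, step the completed generation 0 forward once under B3/S23, and compare with the target:
  (1,1)=. (5,3)=. -> step reproduces the target at every cell -> ACCEPT
  (1,1)=. (5,3)=* -> step gives (0,2)='.' but target has '*' -> reject
  (1,1)=* (5,3)=. -> step gives (0,1)='*' but target has '.' -> reject
  (1,1)=* (5,3)=* -> step gives (0,1)='*' but target has '.' -> reject
Unique solution: (1,1)=dead, (5,3)=dead.
Check: live-neighbor counts of every cell in the completed generation 0:
11311
12221
01221
00101
00111
11211
Applying B3/S23 to generation 0 with these counts gives:
..*..
..*..
.....
.....
.....
.....
which matches the target exactly.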